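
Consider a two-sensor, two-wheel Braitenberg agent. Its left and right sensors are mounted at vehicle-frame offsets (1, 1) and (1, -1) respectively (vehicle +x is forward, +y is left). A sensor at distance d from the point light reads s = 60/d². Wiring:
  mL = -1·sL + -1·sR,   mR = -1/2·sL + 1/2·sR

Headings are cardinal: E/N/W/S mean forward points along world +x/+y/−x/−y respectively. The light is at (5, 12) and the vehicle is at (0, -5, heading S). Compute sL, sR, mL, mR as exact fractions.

left sensor world pos  = (1, -6); dL² = 340
right sensor world pos = (-1, -6); dR² = 360
sL = 60/340 = 3/17
sR = 60/360 = 1/6
mL = -1·sL + -1·sR = -35/102
mR = -1/2·sL + 1/2·sR = -1/204

3/17 1/6 -35/102 -1/204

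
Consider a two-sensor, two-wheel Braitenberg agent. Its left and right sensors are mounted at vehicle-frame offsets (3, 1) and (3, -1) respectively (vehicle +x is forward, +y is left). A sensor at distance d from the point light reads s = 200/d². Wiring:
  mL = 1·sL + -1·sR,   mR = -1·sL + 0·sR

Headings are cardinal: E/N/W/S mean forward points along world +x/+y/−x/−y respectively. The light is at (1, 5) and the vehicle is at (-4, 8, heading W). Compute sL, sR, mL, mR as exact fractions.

50/17 5/2 15/34 -50/17

left sensor world pos  = (-7, 7); dL² = 68
right sensor world pos = (-7, 9); dR² = 80
sL = 200/68 = 50/17
sR = 200/80 = 5/2
mL = 1·sL + -1·sR = 15/34
mR = -1·sL + 0·sR = -50/17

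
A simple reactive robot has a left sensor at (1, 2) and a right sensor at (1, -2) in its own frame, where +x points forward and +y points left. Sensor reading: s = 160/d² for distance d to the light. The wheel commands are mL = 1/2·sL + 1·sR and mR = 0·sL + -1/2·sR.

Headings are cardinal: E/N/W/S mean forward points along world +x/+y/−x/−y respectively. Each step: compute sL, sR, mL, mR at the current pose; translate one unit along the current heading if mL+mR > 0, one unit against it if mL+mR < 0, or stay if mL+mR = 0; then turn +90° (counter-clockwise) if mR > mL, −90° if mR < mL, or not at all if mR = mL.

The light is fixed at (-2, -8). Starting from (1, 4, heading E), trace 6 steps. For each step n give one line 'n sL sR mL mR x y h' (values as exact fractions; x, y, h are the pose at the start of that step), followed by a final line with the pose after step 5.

0 40/53 40/29 2700/1537 -20/29 1 4 E
1 160/157 32/25 7024/3925 -16/25 2 4 S
2 16/9 80/89 1432/801 -40/89 2 3 W
3 32/29 160/169 7344/4901 -80/169 1 3 N
4 40/53 40/29 2700/1537 -20/29 1 4 E
5 160/157 32/25 7024/3925 -16/25 2 4 S
final 2 3 W

n=0: pose=(1,4,E); sL=40/53, sR=40/29; mL=2700/1537, mR=-20/29; mL+mR=1640/1537 → advance +1; mR−mL=-3760/1537 → turn -1·90°
n=1: pose=(2,4,S); sL=160/157, sR=32/25; mL=7024/3925, mR=-16/25; mL+mR=4512/3925 → advance +1; mR−mL=-9536/3925 → turn -1·90°
n=2: pose=(2,3,W); sL=16/9, sR=80/89; mL=1432/801, mR=-40/89; mL+mR=1072/801 → advance +1; mR−mL=-1792/801 → turn -1·90°
n=3: pose=(1,3,N); sL=32/29, sR=160/169; mL=7344/4901, mR=-80/169; mL+mR=5024/4901 → advance +1; mR−mL=-9664/4901 → turn -1·90°
n=4: pose=(1,4,E); sL=40/53, sR=40/29; mL=2700/1537, mR=-20/29; mL+mR=1640/1537 → advance +1; mR−mL=-3760/1537 → turn -1·90°
n=5: pose=(2,4,S); sL=160/157, sR=32/25; mL=7024/3925, mR=-16/25; mL+mR=4512/3925 → advance +1; mR−mL=-9536/3925 → turn -1·90°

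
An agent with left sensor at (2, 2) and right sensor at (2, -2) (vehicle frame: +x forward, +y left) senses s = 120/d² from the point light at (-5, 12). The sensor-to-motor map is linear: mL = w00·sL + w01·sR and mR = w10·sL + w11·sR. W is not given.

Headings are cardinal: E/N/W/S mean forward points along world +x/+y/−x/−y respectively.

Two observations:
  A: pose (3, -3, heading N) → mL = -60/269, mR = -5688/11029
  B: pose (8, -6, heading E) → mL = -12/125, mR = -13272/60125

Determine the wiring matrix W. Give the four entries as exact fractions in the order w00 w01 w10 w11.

obs A: pose=(3,-3,N) → sL=24/41, sR=120/269, mL=-60/269, mR=-5688/11029
obs B: pose=(8,-6,E) → sL=120/481, sR=24/125, mL=-12/125, mR=-13272/60125
sensor matrix S = [[24/41, 120/269], [120/481, 24/125]]; det S = 728064/663118625
solve [mL_A; mL_B] = S·[w00; w01] and [mR_A; mR_B] = S·[w10; w11]:
  w00 = 0, w01 = -1/2, w10 = -1/2, w11 = -1/2

0 -1/2 -1/2 -1/2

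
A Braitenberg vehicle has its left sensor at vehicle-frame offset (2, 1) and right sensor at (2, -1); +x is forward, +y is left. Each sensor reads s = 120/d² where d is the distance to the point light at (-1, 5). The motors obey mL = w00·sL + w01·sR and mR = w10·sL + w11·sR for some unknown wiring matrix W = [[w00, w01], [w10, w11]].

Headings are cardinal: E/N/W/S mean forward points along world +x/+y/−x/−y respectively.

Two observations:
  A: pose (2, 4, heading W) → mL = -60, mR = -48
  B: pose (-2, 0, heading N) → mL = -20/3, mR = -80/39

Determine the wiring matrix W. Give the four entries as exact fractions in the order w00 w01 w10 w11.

0 -1/2 1/2 -1/2

obs A: pose=(2,4,W) → sL=24, sR=120, mL=-60, mR=-48
obs B: pose=(-2,0,N) → sL=120/13, sR=40/3, mL=-20/3, mR=-80/39
sensor matrix S = [[24, 120], [120/13, 40/3]]; det S = -10240/13
solve [mL_A; mL_B] = S·[w00; w01] and [mR_A; mR_B] = S·[w10; w11]:
  w00 = 0, w01 = -1/2, w10 = 1/2, w11 = -1/2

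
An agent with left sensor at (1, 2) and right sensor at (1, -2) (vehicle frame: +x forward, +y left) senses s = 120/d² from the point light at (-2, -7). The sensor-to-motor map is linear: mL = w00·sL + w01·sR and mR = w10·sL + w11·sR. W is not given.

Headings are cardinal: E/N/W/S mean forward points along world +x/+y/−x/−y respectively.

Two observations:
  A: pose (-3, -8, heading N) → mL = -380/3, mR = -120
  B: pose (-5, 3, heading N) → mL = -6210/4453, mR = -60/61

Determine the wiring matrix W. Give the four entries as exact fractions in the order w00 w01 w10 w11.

-1/2 -1 0 -1

obs A: pose=(-3,-8,N) → sL=40/3, sR=120, mL=-380/3, mR=-120
obs B: pose=(-5,3,N) → sL=60/73, sR=60/61, mL=-6210/4453, mR=-60/61
sensor matrix S = [[40/3, 120], [60/73, 60/61]]; det S = -380800/4453
solve [mL_A; mL_B] = S·[w00; w01] and [mR_A; mR_B] = S·[w10; w11]:
  w00 = -1/2, w01 = -1, w10 = 0, w11 = -1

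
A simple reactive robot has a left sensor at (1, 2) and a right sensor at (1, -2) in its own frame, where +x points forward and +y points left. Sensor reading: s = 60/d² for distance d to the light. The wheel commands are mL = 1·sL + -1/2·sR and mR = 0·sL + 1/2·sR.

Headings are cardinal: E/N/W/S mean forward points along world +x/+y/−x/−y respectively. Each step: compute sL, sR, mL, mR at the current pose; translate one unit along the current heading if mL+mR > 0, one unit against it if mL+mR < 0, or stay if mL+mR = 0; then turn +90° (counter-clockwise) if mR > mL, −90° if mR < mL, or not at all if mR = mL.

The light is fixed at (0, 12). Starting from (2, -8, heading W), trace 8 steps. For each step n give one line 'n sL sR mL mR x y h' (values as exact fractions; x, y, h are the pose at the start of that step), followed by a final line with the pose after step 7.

n=0: pose=(2,-8,W); sL=12/97, sR=12/65; mL=198/6305, mR=6/65; mL+mR=12/97 → advance +1; mR−mL=384/6305 → turn +1·90°
n=1: pose=(1,-8,S); sL=2/15, sR=30/221; mL=217/3315, mR=15/221; mL+mR=2/15 → advance +1; mR−mL=8/3315 → turn +1·90°
n=2: pose=(1,-9,E); sL=12/73, sR=60/533; mL=4206/38909, mR=30/533; mL+mR=12/73 → advance +1; mR−mL=-2016/38909 → turn -1·90°
n=3: pose=(2,-9,S); sL=3/25, sR=15/121; mL=351/6050, mR=15/242; mL+mR=3/25 → advance +1; mR−mL=12/3025 → turn +1·90°
n=4: pose=(2,-10,E); sL=60/409, sR=4/39; mL=1522/15951, mR=2/39; mL+mR=60/409 → advance +1; mR−mL=-704/15951 → turn -1·90°
n=5: pose=(3,-10,S); sL=30/277, sR=6/53; mL=759/14681, mR=3/53; mL+mR=30/277 → advance +1; mR−mL=72/14681 → turn +1·90°
n=6: pose=(3,-11,E); sL=60/457, sR=60/641; mL=24750/292937, mR=30/641; mL+mR=60/457 → advance +1; mR−mL=-11040/292937 → turn -1·90°
n=7: pose=(4,-11,S); sL=5/51, sR=3/29; mL=137/2958, mR=3/58; mL+mR=5/51 → advance +1; mR−mL=8/1479 → turn +1·90°

0 12/97 12/65 198/6305 6/65 2 -8 W
1 2/15 30/221 217/3315 15/221 1 -8 S
2 12/73 60/533 4206/38909 30/533 1 -9 E
3 3/25 15/121 351/6050 15/242 2 -9 S
4 60/409 4/39 1522/15951 2/39 2 -10 E
5 30/277 6/53 759/14681 3/53 3 -10 S
6 60/457 60/641 24750/292937 30/641 3 -11 E
7 5/51 3/29 137/2958 3/58 4 -11 S
final 4 -12 E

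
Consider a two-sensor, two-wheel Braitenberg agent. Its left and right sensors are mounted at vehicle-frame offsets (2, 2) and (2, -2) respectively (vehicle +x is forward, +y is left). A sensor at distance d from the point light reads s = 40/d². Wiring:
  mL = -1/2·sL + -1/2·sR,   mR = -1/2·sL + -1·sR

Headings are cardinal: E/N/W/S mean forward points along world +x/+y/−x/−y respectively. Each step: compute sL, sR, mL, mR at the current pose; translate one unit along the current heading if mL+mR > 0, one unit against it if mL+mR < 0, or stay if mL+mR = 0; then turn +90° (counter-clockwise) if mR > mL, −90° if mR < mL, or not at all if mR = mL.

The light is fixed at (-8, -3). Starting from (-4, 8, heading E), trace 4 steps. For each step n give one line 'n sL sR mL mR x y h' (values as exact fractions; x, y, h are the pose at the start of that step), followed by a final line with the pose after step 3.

0 8/41 40/117 -1288/4797 -2108/4797 -4 8 E
1 20/53 20/41 -940/2173 -1470/2173 -5 8 S
2 40/101 40/197 -5960/19897 -7980/19897 -5 9 W
3 1/5 5/29 -27/145 -79/290 -4 9 N
final -4 8 E

n=0: pose=(-4,8,E); sL=8/41, sR=40/117; mL=-1288/4797, mR=-2108/4797; mL+mR=-1132/1599 → advance -1; mR−mL=-20/117 → turn -1·90°
n=1: pose=(-5,8,S); sL=20/53, sR=20/41; mL=-940/2173, mR=-1470/2173; mL+mR=-2410/2173 → advance -1; mR−mL=-10/41 → turn -1·90°
n=2: pose=(-5,9,W); sL=40/101, sR=40/197; mL=-5960/19897, mR=-7980/19897; mL+mR=-13940/19897 → advance -1; mR−mL=-20/197 → turn -1·90°
n=3: pose=(-4,9,N); sL=1/5, sR=5/29; mL=-27/145, mR=-79/290; mL+mR=-133/290 → advance -1; mR−mL=-5/58 → turn -1·90°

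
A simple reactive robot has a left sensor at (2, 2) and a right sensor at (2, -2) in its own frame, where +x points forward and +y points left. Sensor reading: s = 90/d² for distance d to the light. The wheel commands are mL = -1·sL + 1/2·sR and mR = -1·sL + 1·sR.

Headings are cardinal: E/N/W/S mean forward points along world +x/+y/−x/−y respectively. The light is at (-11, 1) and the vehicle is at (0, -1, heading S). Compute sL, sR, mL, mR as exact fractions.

left sensor world pos  = (2, -3); dL² = 185
right sensor world pos = (-2, -3); dR² = 97
sL = 90/185 = 18/37
sR = 90/97 = 90/97
mL = -1·sL + 1/2·sR = -81/3589
mR = -1·sL + 1·sR = 1584/3589

18/37 90/97 -81/3589 1584/3589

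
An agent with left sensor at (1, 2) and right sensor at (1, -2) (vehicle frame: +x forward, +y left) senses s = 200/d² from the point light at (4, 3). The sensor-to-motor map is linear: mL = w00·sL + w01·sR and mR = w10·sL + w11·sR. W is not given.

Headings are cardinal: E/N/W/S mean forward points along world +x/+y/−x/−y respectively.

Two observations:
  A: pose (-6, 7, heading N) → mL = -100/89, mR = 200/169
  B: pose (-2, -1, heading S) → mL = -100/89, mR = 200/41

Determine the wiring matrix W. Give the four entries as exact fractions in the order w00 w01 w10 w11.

obs A: pose=(-6,7,N) → sL=200/169, sR=200/89, mL=-100/89, mR=200/169
obs B: pose=(-2,-1,S) → sL=200/41, sR=200/89, mL=-100/89, mR=200/41
sensor matrix S = [[200/169, 200/89], [200/41, 200/89]]; det S = -5120000/616681
solve [mL_A; mL_B] = S·[w00; w01] and [mR_A; mR_B] = S·[w10; w11]:
  w00 = 0, w01 = -1/2, w10 = 1, w11 = 0

0 -1/2 1 0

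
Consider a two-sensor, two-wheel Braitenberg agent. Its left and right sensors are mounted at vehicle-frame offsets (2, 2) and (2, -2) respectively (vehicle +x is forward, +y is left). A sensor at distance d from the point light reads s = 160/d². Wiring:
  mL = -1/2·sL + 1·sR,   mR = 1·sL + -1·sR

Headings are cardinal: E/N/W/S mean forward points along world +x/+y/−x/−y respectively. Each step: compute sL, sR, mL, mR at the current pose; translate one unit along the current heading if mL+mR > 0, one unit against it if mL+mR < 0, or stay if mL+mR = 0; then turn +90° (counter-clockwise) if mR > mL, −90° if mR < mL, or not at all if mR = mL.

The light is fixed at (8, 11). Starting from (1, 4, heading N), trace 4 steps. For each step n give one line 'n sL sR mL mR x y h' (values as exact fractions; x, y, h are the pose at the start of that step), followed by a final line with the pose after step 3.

0 80/53 16/5 648/265 -448/265 1 4 N
1 160/41 160/89 -560/3649 7680/3649 1 5 E
2 2 5 4 -3 2 5 N
3 32/5 32/13 -48/65 256/65 2 6 E
final 3 6 N

n=0: pose=(1,4,N); sL=80/53, sR=16/5; mL=648/265, mR=-448/265; mL+mR=40/53 → advance +1; mR−mL=-1096/265 → turn -1·90°
n=1: pose=(1,5,E); sL=160/41, sR=160/89; mL=-560/3649, mR=7680/3649; mL+mR=80/41 → advance +1; mR−mL=8240/3649 → turn +1·90°
n=2: pose=(2,5,N); sL=2, sR=5; mL=4, mR=-3; mL+mR=1 → advance +1; mR−mL=-7 → turn -1·90°
n=3: pose=(2,6,E); sL=32/5, sR=32/13; mL=-48/65, mR=256/65; mL+mR=16/5 → advance +1; mR−mL=304/65 → turn +1·90°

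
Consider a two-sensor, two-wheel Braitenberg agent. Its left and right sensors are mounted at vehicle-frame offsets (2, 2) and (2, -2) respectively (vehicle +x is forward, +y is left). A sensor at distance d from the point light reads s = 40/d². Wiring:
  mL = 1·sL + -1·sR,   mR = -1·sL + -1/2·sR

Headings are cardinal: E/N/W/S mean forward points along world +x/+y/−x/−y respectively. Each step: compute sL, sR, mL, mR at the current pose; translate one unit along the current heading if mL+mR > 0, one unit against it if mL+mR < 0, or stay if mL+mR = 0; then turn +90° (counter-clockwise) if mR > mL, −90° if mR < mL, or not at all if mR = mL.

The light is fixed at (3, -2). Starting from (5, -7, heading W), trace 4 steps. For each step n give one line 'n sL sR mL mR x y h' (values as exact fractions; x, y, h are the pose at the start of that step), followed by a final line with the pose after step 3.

0 40/49 40/9 -1600/441 -1340/441 5 -7 W
1 20/37 4/5 -48/185 -174/185 6 -7 S
2 40/37 8 -256/37 -188/37 6 -6 W
3 5/9 1 -4/9 -19/18 7 -6 S
final 7 -5 W

n=0: pose=(5,-7,W); sL=40/49, sR=40/9; mL=-1600/441, mR=-1340/441; mL+mR=-20/3 → advance -1; mR−mL=260/441 → turn +1·90°
n=1: pose=(6,-7,S); sL=20/37, sR=4/5; mL=-48/185, mR=-174/185; mL+mR=-6/5 → advance -1; mR−mL=-126/185 → turn -1·90°
n=2: pose=(6,-6,W); sL=40/37, sR=8; mL=-256/37, mR=-188/37; mL+mR=-12 → advance -1; mR−mL=68/37 → turn +1·90°
n=3: pose=(7,-6,S); sL=5/9, sR=1; mL=-4/9, mR=-19/18; mL+mR=-3/2 → advance -1; mR−mL=-11/18 → turn -1·90°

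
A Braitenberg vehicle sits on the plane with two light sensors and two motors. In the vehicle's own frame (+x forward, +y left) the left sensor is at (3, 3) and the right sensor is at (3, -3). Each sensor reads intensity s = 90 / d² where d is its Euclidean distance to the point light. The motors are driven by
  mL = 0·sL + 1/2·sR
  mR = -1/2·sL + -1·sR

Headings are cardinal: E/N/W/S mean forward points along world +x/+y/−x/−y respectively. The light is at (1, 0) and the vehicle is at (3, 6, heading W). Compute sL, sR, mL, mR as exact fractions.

9 45/41 45/82 -459/82

left sensor world pos  = (0, 3); dL² = 10
right sensor world pos = (0, 9); dR² = 82
sL = 90/10 = 9
sR = 90/82 = 45/41
mL = 0·sL + 1/2·sR = 45/82
mR = -1/2·sL + -1·sR = -459/82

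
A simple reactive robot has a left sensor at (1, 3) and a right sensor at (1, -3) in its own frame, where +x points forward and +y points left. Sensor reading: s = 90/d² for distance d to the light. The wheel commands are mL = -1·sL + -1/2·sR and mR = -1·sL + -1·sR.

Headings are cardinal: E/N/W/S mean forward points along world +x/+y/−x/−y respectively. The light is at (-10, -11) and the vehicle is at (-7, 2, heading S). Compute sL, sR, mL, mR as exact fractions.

1/2 5/8 -13/16 -9/8

left sensor world pos  = (-4, 1); dL² = 180
right sensor world pos = (-10, 1); dR² = 144
sL = 90/180 = 1/2
sR = 90/144 = 5/8
mL = -1·sL + -1/2·sR = -13/16
mR = -1·sL + -1·sR = -9/8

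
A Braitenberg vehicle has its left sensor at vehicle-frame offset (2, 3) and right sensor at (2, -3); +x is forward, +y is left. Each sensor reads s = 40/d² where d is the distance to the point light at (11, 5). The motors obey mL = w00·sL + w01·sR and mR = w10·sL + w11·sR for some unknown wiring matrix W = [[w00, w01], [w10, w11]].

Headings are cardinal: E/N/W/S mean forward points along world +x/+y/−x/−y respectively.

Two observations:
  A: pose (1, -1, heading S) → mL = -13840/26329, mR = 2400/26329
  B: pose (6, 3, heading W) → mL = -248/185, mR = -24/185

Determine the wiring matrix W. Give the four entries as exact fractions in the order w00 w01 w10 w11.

-1 -1 1/2 -1/2

obs A: pose=(1,-1,S) → sL=40/113, sR=40/233, mL=-13840/26329, mR=2400/26329
obs B: pose=(6,3,W) → sL=20/37, sR=4/5, mL=-248/185, mR=-24/185
sensor matrix S = [[40/113, 40/233], [20/37, 4/5]]; det S = 185472/974173
solve [mL_A; mL_B] = S·[w00; w01] and [mR_A; mR_B] = S·[w10; w11]:
  w00 = -1, w01 = -1, w10 = 1/2, w11 = -1/2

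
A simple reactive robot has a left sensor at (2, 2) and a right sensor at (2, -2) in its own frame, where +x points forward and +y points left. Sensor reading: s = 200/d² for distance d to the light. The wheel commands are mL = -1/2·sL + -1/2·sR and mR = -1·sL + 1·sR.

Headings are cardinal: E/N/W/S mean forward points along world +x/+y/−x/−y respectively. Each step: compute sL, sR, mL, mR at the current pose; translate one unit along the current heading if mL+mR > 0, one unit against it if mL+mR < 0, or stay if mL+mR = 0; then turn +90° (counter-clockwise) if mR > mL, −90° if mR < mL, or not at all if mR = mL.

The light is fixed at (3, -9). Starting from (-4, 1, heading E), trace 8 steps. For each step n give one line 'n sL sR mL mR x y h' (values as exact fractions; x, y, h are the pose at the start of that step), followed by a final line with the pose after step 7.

n=0: pose=(-4,1,E); sL=200/169, sR=200/89; mL=-25800/15041, mR=16000/15041; mL+mR=-9800/15041 → advance -1; mR−mL=41800/15041 → turn +1·90°
n=1: pose=(-5,1,N); sL=50/61, sR=10/9; mL=-530/549, mR=160/549; mL+mR=-370/549 → advance -1; mR−mL=230/183 → turn +1·90°
n=2: pose=(-5,0,W); sL=200/149, sR=200/221; mL=-37000/32929, mR=-14400/32929; mL+mR=-51400/32929 → advance -1; mR−mL=22600/32929 → turn +1·90°
n=3: pose=(-4,0,S); sL=100/37, sR=20/13; mL=-1020/481, mR=-560/481; mL+mR=-1580/481 → advance -1; mR−mL=460/481 → turn +1·90°
n=4: pose=(-4,1,E); sL=200/169, sR=200/89; mL=-25800/15041, mR=16000/15041; mL+mR=-9800/15041 → advance -1; mR−mL=41800/15041 → turn +1·90°
n=5: pose=(-5,1,N); sL=50/61, sR=10/9; mL=-530/549, mR=160/549; mL+mR=-370/549 → advance -1; mR−mL=230/183 → turn +1·90°
n=6: pose=(-5,0,W); sL=200/149, sR=200/221; mL=-37000/32929, mR=-14400/32929; mL+mR=-51400/32929 → advance -1; mR−mL=22600/32929 → turn +1·90°
n=7: pose=(-4,0,S); sL=100/37, sR=20/13; mL=-1020/481, mR=-560/481; mL+mR=-1580/481 → advance -1; mR−mL=460/481 → turn +1·90°

0 200/169 200/89 -25800/15041 16000/15041 -4 1 E
1 50/61 10/9 -530/549 160/549 -5 1 N
2 200/149 200/221 -37000/32929 -14400/32929 -5 0 W
3 100/37 20/13 -1020/481 -560/481 -4 0 S
4 200/169 200/89 -25800/15041 16000/15041 -4 1 E
5 50/61 10/9 -530/549 160/549 -5 1 N
6 200/149 200/221 -37000/32929 -14400/32929 -5 0 W
7 100/37 20/13 -1020/481 -560/481 -4 0 S
final -4 1 E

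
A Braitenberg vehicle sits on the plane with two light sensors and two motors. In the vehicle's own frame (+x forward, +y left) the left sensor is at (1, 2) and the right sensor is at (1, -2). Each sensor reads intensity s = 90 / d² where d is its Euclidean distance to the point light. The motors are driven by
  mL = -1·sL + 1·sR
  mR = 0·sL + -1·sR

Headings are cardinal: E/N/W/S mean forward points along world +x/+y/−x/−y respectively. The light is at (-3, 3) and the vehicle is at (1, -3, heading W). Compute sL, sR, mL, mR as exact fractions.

90/73 18/5 864/365 -18/5

left sensor world pos  = (0, -5); dL² = 73
right sensor world pos = (0, -1); dR² = 25
sL = 90/73 = 90/73
sR = 90/25 = 18/5
mL = -1·sL + 1·sR = 864/365
mR = 0·sL + -1·sR = -18/5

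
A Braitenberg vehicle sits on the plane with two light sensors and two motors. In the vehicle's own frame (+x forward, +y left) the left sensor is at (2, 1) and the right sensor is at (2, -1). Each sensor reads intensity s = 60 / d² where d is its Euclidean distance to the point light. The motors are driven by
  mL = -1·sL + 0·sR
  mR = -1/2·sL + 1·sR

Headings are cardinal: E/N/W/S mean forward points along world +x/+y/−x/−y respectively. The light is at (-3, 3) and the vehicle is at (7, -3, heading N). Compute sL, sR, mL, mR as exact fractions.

60/97 60/137 -60/97 1710/13289

left sensor world pos  = (6, -1); dL² = 97
right sensor world pos = (8, -1); dR² = 137
sL = 60/97 = 60/97
sR = 60/137 = 60/137
mL = -1·sL + 0·sR = -60/97
mR = -1/2·sL + 1·sR = 1710/13289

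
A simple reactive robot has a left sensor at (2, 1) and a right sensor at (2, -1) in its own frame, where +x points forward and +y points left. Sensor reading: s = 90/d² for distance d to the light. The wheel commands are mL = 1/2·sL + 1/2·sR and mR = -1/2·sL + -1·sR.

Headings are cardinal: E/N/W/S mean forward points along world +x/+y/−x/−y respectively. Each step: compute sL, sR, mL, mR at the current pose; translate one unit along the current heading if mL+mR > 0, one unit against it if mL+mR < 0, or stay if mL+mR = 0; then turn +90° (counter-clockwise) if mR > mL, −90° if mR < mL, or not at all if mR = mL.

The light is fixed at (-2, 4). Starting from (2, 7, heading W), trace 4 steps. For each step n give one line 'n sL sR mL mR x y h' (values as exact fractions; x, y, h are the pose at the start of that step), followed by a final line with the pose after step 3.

0 45/4 9/2 63/8 -81/8 2 7 W
1 90/41 90/61 4590/2501 -6435/2501 3 7 N
2 45/29 9/5 243/145 -747/290 3 6 E
3 18/5 10 34/5 -59/5 2 6 S
final 2 7 W

n=0: pose=(2,7,W); sL=45/4, sR=9/2; mL=63/8, mR=-81/8; mL+mR=-9/4 → advance -1; mR−mL=-18 → turn -1·90°
n=1: pose=(3,7,N); sL=90/41, sR=90/61; mL=4590/2501, mR=-6435/2501; mL+mR=-45/61 → advance -1; mR−mL=-11025/2501 → turn -1·90°
n=2: pose=(3,6,E); sL=45/29, sR=9/5; mL=243/145, mR=-747/290; mL+mR=-9/10 → advance -1; mR−mL=-1233/290 → turn -1·90°
n=3: pose=(2,6,S); sL=18/5, sR=10; mL=34/5, mR=-59/5; mL+mR=-5 → advance -1; mR−mL=-93/5 → turn -1·90°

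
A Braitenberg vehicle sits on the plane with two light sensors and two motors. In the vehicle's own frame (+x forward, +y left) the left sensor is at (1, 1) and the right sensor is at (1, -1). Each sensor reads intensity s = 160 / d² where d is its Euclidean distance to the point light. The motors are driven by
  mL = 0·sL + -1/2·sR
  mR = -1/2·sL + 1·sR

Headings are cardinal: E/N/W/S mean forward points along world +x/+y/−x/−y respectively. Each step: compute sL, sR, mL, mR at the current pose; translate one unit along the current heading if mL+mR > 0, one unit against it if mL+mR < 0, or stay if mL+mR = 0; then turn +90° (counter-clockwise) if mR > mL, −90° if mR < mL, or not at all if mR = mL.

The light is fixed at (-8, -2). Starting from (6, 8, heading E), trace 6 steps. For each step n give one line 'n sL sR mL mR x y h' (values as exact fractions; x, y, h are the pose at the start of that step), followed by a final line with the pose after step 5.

0 80/173 80/153 -40/153 7720/26469 6 8 E
1 160/317 160/377 -80/377 20560/119509 7 8 N
2 8/13 20/37 -10/37 112/481 7 7 W
3 160/353 160/289 -80/289 33360/102017 8 7 S
4 16/37 80/169 -40/169 1608/6253 8 6 E
5 160/337 32/81 -16/81 4304/27297 9 6 N
final 9 5 W

n=0: pose=(6,8,E); sL=80/173, sR=80/153; mL=-40/153, mR=7720/26469; mL+mR=800/26469 → advance +1; mR−mL=4880/8823 → turn +1·90°
n=1: pose=(7,8,N); sL=160/317, sR=160/377; mL=-80/377, mR=20560/119509; mL+mR=-4800/119509 → advance -1; mR−mL=45920/119509 → turn +1·90°
n=2: pose=(7,7,W); sL=8/13, sR=20/37; mL=-10/37, mR=112/481; mL+mR=-18/481 → advance -1; mR−mL=242/481 → turn +1·90°
n=3: pose=(8,7,S); sL=160/353, sR=160/289; mL=-80/289, mR=33360/102017; mL+mR=5120/102017 → advance +1; mR−mL=61600/102017 → turn +1·90°
n=4: pose=(8,6,E); sL=16/37, sR=80/169; mL=-40/169, mR=1608/6253; mL+mR=128/6253 → advance +1; mR−mL=3088/6253 → turn +1·90°
n=5: pose=(9,6,N); sL=160/337, sR=32/81; mL=-16/81, mR=4304/27297; mL+mR=-1088/27297 → advance -1; mR−mL=3232/9099 → turn +1·90°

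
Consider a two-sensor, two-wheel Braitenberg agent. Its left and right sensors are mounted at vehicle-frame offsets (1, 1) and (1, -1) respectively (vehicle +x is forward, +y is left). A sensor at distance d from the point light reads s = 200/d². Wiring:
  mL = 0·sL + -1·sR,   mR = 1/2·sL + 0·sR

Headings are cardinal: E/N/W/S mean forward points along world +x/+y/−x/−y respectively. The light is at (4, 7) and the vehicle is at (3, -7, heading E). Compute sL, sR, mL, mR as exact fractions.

200/169 8/9 -8/9 100/169

left sensor world pos  = (4, -6); dL² = 169
right sensor world pos = (4, -8); dR² = 225
sL = 200/169 = 200/169
sR = 200/225 = 8/9
mL = 0·sL + -1·sR = -8/9
mR = 1/2·sL + 0·sR = 100/169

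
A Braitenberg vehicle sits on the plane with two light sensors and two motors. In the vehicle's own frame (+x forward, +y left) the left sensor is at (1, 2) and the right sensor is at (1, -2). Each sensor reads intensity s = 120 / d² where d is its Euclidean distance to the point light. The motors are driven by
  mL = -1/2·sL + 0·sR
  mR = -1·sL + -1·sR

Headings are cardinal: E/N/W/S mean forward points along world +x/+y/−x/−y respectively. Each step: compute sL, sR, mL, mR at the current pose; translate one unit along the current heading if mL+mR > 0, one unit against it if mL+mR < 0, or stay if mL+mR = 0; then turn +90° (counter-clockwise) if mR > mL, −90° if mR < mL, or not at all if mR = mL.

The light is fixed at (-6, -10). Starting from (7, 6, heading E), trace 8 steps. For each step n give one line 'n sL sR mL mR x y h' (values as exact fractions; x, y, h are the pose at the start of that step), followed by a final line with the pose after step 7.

n=0: pose=(7,6,E); sL=3/13, sR=15/49; mL=-3/26, mR=-342/637; mL+mR=-831/1274 → advance -1; mR−mL=-537/1274 → turn -1·90°
n=1: pose=(6,6,S); sL=120/421, sR=24/65; mL=-60/421, mR=-17904/27365; mL+mR=-21804/27365 → advance -1; mR−mL=-14004/27365 → turn -1·90°
n=2: pose=(6,7,W); sL=60/173, sR=60/241; mL=-30/173, mR=-24840/41693; mL+mR=-32070/41693 → advance -1; mR−mL=-17610/41693 → turn -1·90°
n=3: pose=(7,7,N); sL=24/89, sR=40/183; mL=-12/89, mR=-7952/16287; mL+mR=-10148/16287 → advance -1; mR−mL=-5756/16287 → turn -1·90°
n=4: pose=(7,6,E); sL=3/13, sR=15/49; mL=-3/26, mR=-342/637; mL+mR=-831/1274 → advance -1; mR−mL=-537/1274 → turn -1·90°
n=5: pose=(6,6,S); sL=120/421, sR=24/65; mL=-60/421, mR=-17904/27365; mL+mR=-21804/27365 → advance -1; mR−mL=-14004/27365 → turn -1·90°
n=6: pose=(6,7,W); sL=60/173, sR=60/241; mL=-30/173, mR=-24840/41693; mL+mR=-32070/41693 → advance -1; mR−mL=-17610/41693 → turn -1·90°
n=7: pose=(7,7,N); sL=24/89, sR=40/183; mL=-12/89, mR=-7952/16287; mL+mR=-10148/16287 → advance -1; mR−mL=-5756/16287 → turn -1·90°

0 3/13 15/49 -3/26 -342/637 7 6 E
1 120/421 24/65 -60/421 -17904/27365 6 6 S
2 60/173 60/241 -30/173 -24840/41693 6 7 W
3 24/89 40/183 -12/89 -7952/16287 7 7 N
4 3/13 15/49 -3/26 -342/637 7 6 E
5 120/421 24/65 -60/421 -17904/27365 6 6 S
6 60/173 60/241 -30/173 -24840/41693 6 7 W
7 24/89 40/183 -12/89 -7952/16287 7 7 N
final 7 6 E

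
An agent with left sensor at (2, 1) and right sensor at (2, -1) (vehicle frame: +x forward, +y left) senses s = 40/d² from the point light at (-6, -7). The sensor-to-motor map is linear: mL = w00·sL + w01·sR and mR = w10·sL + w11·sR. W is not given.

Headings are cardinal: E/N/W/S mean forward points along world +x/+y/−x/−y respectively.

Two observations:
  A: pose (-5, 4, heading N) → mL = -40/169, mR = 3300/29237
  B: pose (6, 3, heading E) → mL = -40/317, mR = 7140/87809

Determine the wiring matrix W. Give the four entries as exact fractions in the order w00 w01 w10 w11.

-1 0 -1/2 1

obs A: pose=(-5,4,N) → sL=40/169, sR=40/173, mL=-40/169, mR=3300/29237
obs B: pose=(6,3,E) → sL=40/317, sR=40/277, mL=-40/317, mR=7140/87809
sensor matrix S = [[40/169, 40/173], [40/317, 40/277]]; det S = 12844800/2567271733
solve [mL_A; mL_B] = S·[w00; w01] and [mR_A; mR_B] = S·[w10; w11]:
  w00 = -1, w01 = 0, w10 = -1/2, w11 = 1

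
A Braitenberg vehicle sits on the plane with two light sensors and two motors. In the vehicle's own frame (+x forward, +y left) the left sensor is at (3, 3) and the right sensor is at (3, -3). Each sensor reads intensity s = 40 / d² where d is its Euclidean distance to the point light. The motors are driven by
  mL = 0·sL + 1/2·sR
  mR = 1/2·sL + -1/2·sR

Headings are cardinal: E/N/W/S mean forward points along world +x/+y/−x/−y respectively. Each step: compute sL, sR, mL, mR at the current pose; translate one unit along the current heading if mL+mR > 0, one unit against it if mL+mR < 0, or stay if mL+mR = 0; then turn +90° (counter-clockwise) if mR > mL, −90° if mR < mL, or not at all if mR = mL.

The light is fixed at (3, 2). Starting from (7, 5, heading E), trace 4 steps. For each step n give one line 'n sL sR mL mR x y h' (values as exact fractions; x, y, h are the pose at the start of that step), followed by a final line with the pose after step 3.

0 8/17 40/49 20/49 -144/833 7 5 E
1 5/8 10 5 -75/16 8 5 S
2 8 40/29 20/29 96/29 8 4 W
3 4/5 20 10 -48/5 7 4 S
final 7 3 W

n=0: pose=(7,5,E); sL=8/17, sR=40/49; mL=20/49, mR=-144/833; mL+mR=4/17 → advance +1; mR−mL=-484/833 → turn -1·90°
n=1: pose=(8,5,S); sL=5/8, sR=10; mL=5, mR=-75/16; mL+mR=5/16 → advance +1; mR−mL=-155/16 → turn -1·90°
n=2: pose=(8,4,W); sL=8, sR=40/29; mL=20/29, mR=96/29; mL+mR=4 → advance +1; mR−mL=76/29 → turn +1·90°
n=3: pose=(7,4,S); sL=4/5, sR=20; mL=10, mR=-48/5; mL+mR=2/5 → advance +1; mR−mL=-98/5 → turn -1·90°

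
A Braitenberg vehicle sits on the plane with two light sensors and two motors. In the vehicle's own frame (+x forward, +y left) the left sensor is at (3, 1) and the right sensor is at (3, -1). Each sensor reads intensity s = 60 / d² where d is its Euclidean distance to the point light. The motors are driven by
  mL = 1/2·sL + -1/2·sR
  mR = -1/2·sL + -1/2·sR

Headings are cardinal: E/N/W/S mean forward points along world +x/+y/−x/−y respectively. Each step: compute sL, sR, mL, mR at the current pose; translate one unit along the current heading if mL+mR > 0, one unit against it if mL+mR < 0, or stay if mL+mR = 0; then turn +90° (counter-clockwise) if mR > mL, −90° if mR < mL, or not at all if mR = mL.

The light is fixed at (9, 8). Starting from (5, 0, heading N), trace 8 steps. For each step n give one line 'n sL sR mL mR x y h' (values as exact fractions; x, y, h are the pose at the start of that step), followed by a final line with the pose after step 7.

n=0: pose=(5,0,N); sL=6/5, sR=30/17; mL=-24/85, mR=-126/85; mL+mR=-30/17 → advance -1; mR−mL=-6/5 → turn -1·90°
n=1: pose=(5,-1,E); sL=12/13, sR=60/101; mL=216/1313, mR=-996/1313; mL+mR=-60/101 → advance -1; mR−mL=-12/13 → turn -1·90°
n=2: pose=(4,-1,S); sL=3/8, sR=1/3; mL=1/48, mR=-17/48; mL+mR=-1/3 → advance -1; mR−mL=-3/8 → turn -1·90°
n=3: pose=(4,0,W); sL=12/29, sR=60/113; mL=-192/3277, mR=-1548/3277; mL+mR=-60/113 → advance -1; mR−mL=-12/29 → turn -1·90°
n=4: pose=(5,0,N); sL=6/5, sR=30/17; mL=-24/85, mR=-126/85; mL+mR=-30/17 → advance -1; mR−mL=-6/5 → turn -1·90°
n=5: pose=(5,-1,E); sL=12/13, sR=60/101; mL=216/1313, mR=-996/1313; mL+mR=-60/101 → advance -1; mR−mL=-12/13 → turn -1·90°
n=6: pose=(4,-1,S); sL=3/8, sR=1/3; mL=1/48, mR=-17/48; mL+mR=-1/3 → advance -1; mR−mL=-3/8 → turn -1·90°
n=7: pose=(4,0,W); sL=12/29, sR=60/113; mL=-192/3277, mR=-1548/3277; mL+mR=-60/113 → advance -1; mR−mL=-12/29 → turn -1·90°

0 6/5 30/17 -24/85 -126/85 5 0 N
1 12/13 60/101 216/1313 -996/1313 5 -1 E
2 3/8 1/3 1/48 -17/48 4 -1 S
3 12/29 60/113 -192/3277 -1548/3277 4 0 W
4 6/5 30/17 -24/85 -126/85 5 0 N
5 12/13 60/101 216/1313 -996/1313 5 -1 E
6 3/8 1/3 1/48 -17/48 4 -1 S
7 12/29 60/113 -192/3277 -1548/3277 4 0 W
final 5 0 N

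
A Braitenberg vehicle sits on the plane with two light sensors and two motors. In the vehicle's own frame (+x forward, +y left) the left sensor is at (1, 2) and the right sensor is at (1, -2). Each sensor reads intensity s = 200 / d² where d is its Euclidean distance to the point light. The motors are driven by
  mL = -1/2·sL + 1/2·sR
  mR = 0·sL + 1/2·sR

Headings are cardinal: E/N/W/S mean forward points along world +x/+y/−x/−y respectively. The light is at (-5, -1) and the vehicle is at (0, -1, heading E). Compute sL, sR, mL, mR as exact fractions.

left sensor world pos  = (1, 1); dL² = 40
right sensor world pos = (1, -3); dR² = 40
sL = 200/40 = 5
sR = 200/40 = 5
mL = -1/2·sL + 1/2·sR = 0
mR = 0·sL + 1/2·sR = 5/2

5 5 0 5/2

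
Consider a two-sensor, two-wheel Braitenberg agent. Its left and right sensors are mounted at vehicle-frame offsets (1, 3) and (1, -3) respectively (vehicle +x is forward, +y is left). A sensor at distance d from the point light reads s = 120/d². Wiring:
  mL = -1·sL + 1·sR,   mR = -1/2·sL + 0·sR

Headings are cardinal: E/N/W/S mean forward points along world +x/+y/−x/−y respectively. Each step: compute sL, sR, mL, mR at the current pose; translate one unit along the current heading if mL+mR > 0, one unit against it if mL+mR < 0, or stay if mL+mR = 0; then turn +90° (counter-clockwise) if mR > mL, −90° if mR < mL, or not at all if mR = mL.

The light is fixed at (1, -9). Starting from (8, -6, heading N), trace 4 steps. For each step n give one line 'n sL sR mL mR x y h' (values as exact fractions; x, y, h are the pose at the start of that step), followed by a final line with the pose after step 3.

n=0: pose=(8,-6,N); sL=15/4, sR=30/29; mL=-315/116, mR=-15/8; mL+mR=-1065/232 → advance -1; mR−mL=195/232 → turn +1·90°
n=1: pose=(8,-7,W); sL=120/37, sR=120/61; mL=-2880/2257, mR=-60/37; mL+mR=-6540/2257 → advance -1; mR−mL=-780/2257 → turn -1·90°
n=2: pose=(9,-7,N); sL=60/17, sR=12/13; mL=-576/221, mR=-30/17; mL+mR=-966/221 → advance -1; mR−mL=186/221 → turn +1·90°
n=3: pose=(9,-8,W); sL=120/53, sR=24/13; mL=-288/689, mR=-60/53; mL+mR=-1068/689 → advance -1; mR−mL=-492/689 → turn -1·90°

0 15/4 30/29 -315/116 -15/8 8 -6 N
1 120/37 120/61 -2880/2257 -60/37 8 -7 W
2 60/17 12/13 -576/221 -30/17 9 -7 N
3 120/53 24/13 -288/689 -60/53 9 -8 W
final 10 -8 N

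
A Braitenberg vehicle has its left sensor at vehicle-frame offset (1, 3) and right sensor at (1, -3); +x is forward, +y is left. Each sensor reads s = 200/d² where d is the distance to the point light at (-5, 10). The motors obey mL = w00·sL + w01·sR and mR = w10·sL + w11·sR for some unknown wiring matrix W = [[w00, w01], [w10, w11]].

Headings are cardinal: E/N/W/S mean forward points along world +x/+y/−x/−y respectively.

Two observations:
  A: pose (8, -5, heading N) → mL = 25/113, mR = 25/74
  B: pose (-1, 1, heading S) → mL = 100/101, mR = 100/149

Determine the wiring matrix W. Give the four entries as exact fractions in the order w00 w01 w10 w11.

0 1/2 1/2 0

obs A: pose=(8,-5,N) → sL=25/37, sR=50/113, mL=25/113, mR=25/74
obs B: pose=(-1,1,S) → sL=200/149, sR=200/101, mL=100/101, mR=100/149
sensor matrix S = [[25/37, 50/113], [200/149, 200/101]]; det S = 46815000/62919869
solve [mL_A; mL_B] = S·[w00; w01] and [mR_A; mR_B] = S·[w10; w11]:
  w00 = 0, w01 = 1/2, w10 = 1/2, w11 = 0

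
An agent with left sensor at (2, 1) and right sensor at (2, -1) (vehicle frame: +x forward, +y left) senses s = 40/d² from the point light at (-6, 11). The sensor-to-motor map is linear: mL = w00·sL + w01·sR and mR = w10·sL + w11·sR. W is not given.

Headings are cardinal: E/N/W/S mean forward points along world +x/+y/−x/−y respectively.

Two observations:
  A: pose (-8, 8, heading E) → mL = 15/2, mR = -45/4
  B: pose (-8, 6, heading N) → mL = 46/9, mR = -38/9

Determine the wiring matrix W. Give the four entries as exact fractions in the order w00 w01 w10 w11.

obs A: pose=(-8,8,E) → sL=10, sR=5/2, mL=15/2, mR=-45/4
obs B: pose=(-8,6,N) → sL=20/9, sR=4, mL=46/9, mR=-38/9
sensor matrix S = [[10, 5/2], [20/9, 4]]; det S = 310/9
solve [mL_A; mL_B] = S·[w00; w01] and [mR_A; mR_B] = S·[w10; w11]:
  w00 = 1/2, w01 = 1, w10 = -1, w11 = -1/2

1/2 1 -1 -1/2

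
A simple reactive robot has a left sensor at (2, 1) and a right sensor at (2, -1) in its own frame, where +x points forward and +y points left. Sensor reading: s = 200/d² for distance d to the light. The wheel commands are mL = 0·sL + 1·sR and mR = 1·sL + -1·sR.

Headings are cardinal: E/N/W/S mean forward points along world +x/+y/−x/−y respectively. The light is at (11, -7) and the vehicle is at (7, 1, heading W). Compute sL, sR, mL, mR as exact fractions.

left sensor world pos  = (5, 0); dL² = 85
right sensor world pos = (5, 2); dR² = 117
sL = 200/85 = 40/17
sR = 200/117 = 200/117
mL = 0·sL + 1·sR = 200/117
mR = 1·sL + -1·sR = 1280/1989

40/17 200/117 200/117 1280/1989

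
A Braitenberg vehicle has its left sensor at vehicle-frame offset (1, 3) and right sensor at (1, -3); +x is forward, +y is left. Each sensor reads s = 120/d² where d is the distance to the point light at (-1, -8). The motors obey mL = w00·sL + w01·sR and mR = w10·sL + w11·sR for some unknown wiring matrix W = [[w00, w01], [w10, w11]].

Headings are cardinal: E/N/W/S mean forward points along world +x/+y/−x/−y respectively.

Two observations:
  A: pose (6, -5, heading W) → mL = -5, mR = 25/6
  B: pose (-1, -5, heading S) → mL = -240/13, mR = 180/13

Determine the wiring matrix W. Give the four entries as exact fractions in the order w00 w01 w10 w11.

obs A: pose=(6,-5,W) → sL=10/3, sR=5/3, mL=-5, mR=25/6
obs B: pose=(-1,-5,S) → sL=120/13, sR=120/13, mL=-240/13, mR=180/13
sensor matrix S = [[10/3, 5/3], [120/13, 120/13]]; det S = 200/13
solve [mL_A; mL_B] = S·[w00; w01] and [mR_A; mR_B] = S·[w10; w11]:
  w00 = -1, w01 = -1, w10 = 1, w11 = 1/2

-1 -1 1 1/2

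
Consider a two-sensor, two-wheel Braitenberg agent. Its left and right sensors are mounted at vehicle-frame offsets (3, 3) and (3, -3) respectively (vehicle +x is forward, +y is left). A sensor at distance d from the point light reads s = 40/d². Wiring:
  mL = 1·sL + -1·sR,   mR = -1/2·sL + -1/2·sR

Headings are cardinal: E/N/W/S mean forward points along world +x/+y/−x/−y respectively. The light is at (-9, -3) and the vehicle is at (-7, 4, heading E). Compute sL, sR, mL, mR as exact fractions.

8/25 40/41 -672/1025 -664/1025

left sensor world pos  = (-4, 7); dL² = 125
right sensor world pos = (-4, 1); dR² = 41
sL = 40/125 = 8/25
sR = 40/41 = 40/41
mL = 1·sL + -1·sR = -672/1025
mR = -1/2·sL + -1/2·sR = -664/1025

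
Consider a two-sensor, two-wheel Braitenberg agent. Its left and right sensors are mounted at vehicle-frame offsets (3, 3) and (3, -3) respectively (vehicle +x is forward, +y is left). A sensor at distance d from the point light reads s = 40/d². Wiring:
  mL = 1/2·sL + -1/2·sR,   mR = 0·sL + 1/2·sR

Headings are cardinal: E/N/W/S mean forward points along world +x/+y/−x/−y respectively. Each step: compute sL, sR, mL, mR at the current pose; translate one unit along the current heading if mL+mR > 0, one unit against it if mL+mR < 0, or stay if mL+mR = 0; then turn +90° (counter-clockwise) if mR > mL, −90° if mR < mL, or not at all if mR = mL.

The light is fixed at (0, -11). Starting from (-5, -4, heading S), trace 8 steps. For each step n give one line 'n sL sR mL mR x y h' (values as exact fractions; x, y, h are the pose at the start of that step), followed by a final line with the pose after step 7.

0 2 1/2 3/4 1/4 -5 -4 S
1 40/73 8/29 288/2117 4/29 -5 -5 W
2 20/9 4/9 8/9 2/9 -6 -5 S
3 8/17 8/29 48/493 4/29 -6 -6 W
4 2 5/13 21/26 5/26 -7 -6 S
5 40/101 40/149 960/15049 20/149 -7 -7 W
6 20/13 20/61 480/793 10/61 -8 -7 S
7 40/121 40/157 720/18997 20/157 -8 -8 W
final -9 -8 S

n=0: pose=(-5,-4,S); sL=2, sR=1/2; mL=3/4, mR=1/4; mL+mR=1 → advance +1; mR−mL=-1/2 → turn -1·90°
n=1: pose=(-5,-5,W); sL=40/73, sR=8/29; mL=288/2117, mR=4/29; mL+mR=20/73 → advance +1; mR−mL=4/2117 → turn +1·90°
n=2: pose=(-6,-5,S); sL=20/9, sR=4/9; mL=8/9, mR=2/9; mL+mR=10/9 → advance +1; mR−mL=-2/3 → turn -1·90°
n=3: pose=(-6,-6,W); sL=8/17, sR=8/29; mL=48/493, mR=4/29; mL+mR=4/17 → advance +1; mR−mL=20/493 → turn +1·90°
n=4: pose=(-7,-6,S); sL=2, sR=5/13; mL=21/26, mR=5/26; mL+mR=1 → advance +1; mR−mL=-8/13 → turn -1·90°
n=5: pose=(-7,-7,W); sL=40/101, sR=40/149; mL=960/15049, mR=20/149; mL+mR=20/101 → advance +1; mR−mL=1060/15049 → turn +1·90°
n=6: pose=(-8,-7,S); sL=20/13, sR=20/61; mL=480/793, mR=10/61; mL+mR=10/13 → advance +1; mR−mL=-350/793 → turn -1·90°
n=7: pose=(-8,-8,W); sL=40/121, sR=40/157; mL=720/18997, mR=20/157; mL+mR=20/121 → advance +1; mR−mL=1700/18997 → turn +1·90°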